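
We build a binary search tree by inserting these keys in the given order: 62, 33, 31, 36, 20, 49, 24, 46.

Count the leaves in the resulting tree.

2

Resulting structure (node: left, right):
  62: L=33, R=–
  33: L=31, R=36
  31: L=20, R=–
  36: L=–, R=49
  20: L=–, R=24
  49: L=46, R=–
  24: L=–, R=–
  46: L=–, R=–

Leaves: 24, 46 — 2 in total.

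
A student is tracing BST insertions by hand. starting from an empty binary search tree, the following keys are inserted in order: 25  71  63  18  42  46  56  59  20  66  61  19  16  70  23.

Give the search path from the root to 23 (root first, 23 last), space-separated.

25 18 20 23

25: root
71: right child of 25 (depth 1)
63: left child of 71 (depth 2)
18: left child of 25 (depth 1)
42: left child of 63 (depth 3)
46: right child of 42 (depth 4)
56: right child of 46 (depth 5)
59: right child of 56 (depth 6)
20: right child of 18 (depth 2)
66: right child of 63 (depth 3)
61: right child of 59 (depth 7)
19: left child of 20 (depth 3)
16: left child of 18 (depth 2)
70: right child of 66 (depth 4)
23: right child of 20 (depth 3)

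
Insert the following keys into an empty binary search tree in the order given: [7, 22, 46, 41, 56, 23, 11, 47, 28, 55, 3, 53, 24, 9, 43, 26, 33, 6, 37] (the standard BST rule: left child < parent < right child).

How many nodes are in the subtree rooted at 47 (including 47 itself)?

3

7: root
22: right child of 7 (depth 1)
46: right child of 22 (depth 2)
41: left child of 46 (depth 3)
56: right child of 46 (depth 3)
23: left child of 41 (depth 4)
11: left child of 22 (depth 2)
47: left child of 56 (depth 4)
28: right child of 23 (depth 5)
55: right child of 47 (depth 5)
3: left child of 7 (depth 1)
53: left child of 55 (depth 6)
24: left child of 28 (depth 6)
9: left child of 11 (depth 3)
43: right child of 41 (depth 4)
26: right child of 24 (depth 7)
33: right child of 28 (depth 6)
6: right child of 3 (depth 2)
37: right child of 33 (depth 7)

Subtree rooted at 47 contains: 47, 55, 53 — 3 nodes.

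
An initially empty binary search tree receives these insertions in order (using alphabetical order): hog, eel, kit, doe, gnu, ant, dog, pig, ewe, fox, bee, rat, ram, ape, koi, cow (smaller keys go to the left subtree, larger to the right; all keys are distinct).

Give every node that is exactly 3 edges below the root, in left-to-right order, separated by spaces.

hog: root
eel: left child of hog (depth 1)
kit: right child of hog (depth 1)
doe: left child of eel (depth 2)
gnu: right child of eel (depth 2)
ant: left child of doe (depth 3)
dog: right child of doe (depth 3)
pig: right child of kit (depth 2)
ewe: left child of gnu (depth 3)
fox: right child of ewe (depth 4)
bee: right child of ant (depth 4)
rat: right child of pig (depth 3)
ram: left child of rat (depth 4)
ape: left child of bee (depth 5)
koi: left child of pig (depth 3)
cow: right child of bee (depth 5)

ant dog ewe koi rat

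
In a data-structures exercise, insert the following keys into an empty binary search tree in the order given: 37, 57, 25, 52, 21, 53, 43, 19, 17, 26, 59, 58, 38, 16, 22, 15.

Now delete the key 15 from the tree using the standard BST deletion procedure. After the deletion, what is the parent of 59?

57

Insert 37: tree is empty, so 37 becomes the root.
Insert 57: 57 > 37 → go right. Place as right child of 37.
Insert 25: 25 < 37 → go left. Place as left child of 37.
Insert 52: 52 > 37 → go right; 52 < 57 → go left. Place as left child of 57.
Insert 21: 21 < 37 → go left; 21 < 25 → go left. Place as left child of 25.
Insert 53: 53 > 37 → go right; 53 < 57 → go left; 53 > 52 → go right. Place as right child of 52.
Insert 43: 43 > 37 → go right; 43 < 57 → go left; 43 < 52 → go left. Place as left child of 52.
Insert 19: 19 < 37 → go left; 19 < 25 → go left; 19 < 21 → go left. Place as left child of 21.
Insert 17: 17 < 37 → go left; 17 < 25 → go left; 17 < 21 → go left; 17 < 19 → go left. Place as left child of 19.
Insert 26: 26 < 37 → go left; 26 > 25 → go right. Place as right child of 25.
Insert 59: 59 > 37 → go right; 59 > 57 → go right. Place as right child of 57.
Insert 58: 58 > 37 → go right; 58 > 57 → go right; 58 < 59 → go left. Place as left child of 59.
Insert 38: 38 > 37 → go right; 38 < 57 → go left; 38 < 52 → go left; 38 < 43 → go left. Place as left child of 43.
Insert 16: 16 < 37 → go left; 16 < 25 → go left; 16 < 21 → go left; 16 < 19 → go left; 16 < 17 → go left. Place as left child of 17.
Insert 22: 22 < 37 → go left; 22 < 25 → go left; 22 > 21 → go right. Place as right child of 21.
Insert 15: 15 < 37 → go left; 15 < 25 → go left; 15 < 21 → go left; 15 < 19 → go left; 15 < 17 → go left; 15 < 16 → go left. Place as left child of 16.

Delete 15 (at most one child — splice it out).
After deletion, 59's parent is 57.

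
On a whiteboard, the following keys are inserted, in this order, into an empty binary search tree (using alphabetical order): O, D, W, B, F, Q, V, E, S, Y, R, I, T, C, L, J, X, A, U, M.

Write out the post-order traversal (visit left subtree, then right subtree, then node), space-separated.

A C B E J M L I F D R U T S V Q X Y W O

Insert O: tree is empty, so O becomes the root.
Insert D: D < O → go left. Place as left child of O.
Insert W: W > O → go right. Place as right child of O.
Insert B: B < O → go left; B < D → go left. Place as left child of D.
Insert F: F < O → go left; F > D → go right. Place as right child of D.
Insert Q: Q > O → go right; Q < W → go left. Place as left child of W.
Insert V: V > O → go right; V < W → go left; V > Q → go right. Place as right child of Q.
Insert E: E < O → go left; E > D → go right; E < F → go left. Place as left child of F.
Insert S: S > O → go right; S < W → go left; S > Q → go right; S < V → go left. Place as left child of V.
Insert Y: Y > O → go right; Y > W → go right. Place as right child of W.
Insert R: R > O → go right; R < W → go left; R > Q → go right; R < V → go left; R < S → go left. Place as left child of S.
Insert I: I < O → go left; I > D → go right; I > F → go right. Place as right child of F.
Insert T: T > O → go right; T < W → go left; T > Q → go right; T < V → go left; T > S → go right. Place as right child of S.
Insert C: C < O → go left; C < D → go left; C > B → go right. Place as right child of B.
Insert L: L < O → go left; L > D → go right; L > F → go right; L > I → go right. Place as right child of I.
Insert J: J < O → go left; J > D → go right; J > F → go right; J > I → go right; J < L → go left. Place as left child of L.
Insert X: X > O → go right; X > W → go right; X < Y → go left. Place as left child of Y.
Insert A: A < O → go left; A < D → go left; A < B → go left. Place as left child of B.
Insert U: U > O → go right; U < W → go left; U > Q → go right; U < V → go left; U > S → go right; U > T → go right. Place as right child of T.
Insert M: M < O → go left; M > D → go right; M > F → go right; M > I → go right; M > L → go right. Place as right child of L.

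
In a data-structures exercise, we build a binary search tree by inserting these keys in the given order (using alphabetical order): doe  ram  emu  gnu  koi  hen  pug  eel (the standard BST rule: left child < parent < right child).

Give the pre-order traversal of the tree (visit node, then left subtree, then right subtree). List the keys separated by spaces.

Insert doe: tree is empty, so doe becomes the root.
Insert ram: ram > doe → go right. Place as right child of doe.
Insert emu: emu > doe → go right; emu < ram → go left. Place as left child of ram.
Insert gnu: gnu > doe → go right; gnu < ram → go left; gnu > emu → go right. Place as right child of emu.
Insert koi: koi > doe → go right; koi < ram → go left; koi > emu → go right; koi > gnu → go right. Place as right child of gnu.
Insert hen: hen > doe → go right; hen < ram → go left; hen > emu → go right; hen > gnu → go right; hen < koi → go left. Place as left child of koi.
Insert pug: pug > doe → go right; pug < ram → go left; pug > emu → go right; pug > gnu → go right; pug > koi → go right. Place as right child of koi.
Insert eel: eel > doe → go right; eel < ram → go left; eel < emu → go left. Place as left child of emu.

doe ram emu eel gnu koi hen pug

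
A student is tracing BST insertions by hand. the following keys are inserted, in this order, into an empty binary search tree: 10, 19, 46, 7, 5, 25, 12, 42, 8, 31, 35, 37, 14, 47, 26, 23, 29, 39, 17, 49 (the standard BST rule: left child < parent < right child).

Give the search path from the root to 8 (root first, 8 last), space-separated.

10 7 8

Insert 10: tree is empty, so 10 becomes the root.
Insert 19: 19 > 10 → go right. Place as right child of 10.
Insert 46: 46 > 10 → go right; 46 > 19 → go right. Place as right child of 19.
Insert 7: 7 < 10 → go left. Place as left child of 10.
Insert 5: 5 < 10 → go left; 5 < 7 → go left. Place as left child of 7.
Insert 25: 25 > 10 → go right; 25 > 19 → go right; 25 < 46 → go left. Place as left child of 46.
Insert 12: 12 > 10 → go right; 12 < 19 → go left. Place as left child of 19.
Insert 42: 42 > 10 → go right; 42 > 19 → go right; 42 < 46 → go left; 42 > 25 → go right. Place as right child of 25.
Insert 8: 8 < 10 → go left; 8 > 7 → go right. Place as right child of 7.
Insert 31: 31 > 10 → go right; 31 > 19 → go right; 31 < 46 → go left; 31 > 25 → go right; 31 < 42 → go left. Place as left child of 42.
Insert 35: 35 > 10 → go right; 35 > 19 → go right; 35 < 46 → go left; 35 > 25 → go right; 35 < 42 → go left; 35 > 31 → go right. Place as right child of 31.
Insert 37: 37 > 10 → go right; 37 > 19 → go right; 37 < 46 → go left; 37 > 25 → go right; 37 < 42 → go left; 37 > 31 → go right; 37 > 35 → go right. Place as right child of 35.
Insert 14: 14 > 10 → go right; 14 < 19 → go left; 14 > 12 → go right. Place as right child of 12.
Insert 47: 47 > 10 → go right; 47 > 19 → go right; 47 > 46 → go right. Place as right child of 46.
Insert 26: 26 > 10 → go right; 26 > 19 → go right; 26 < 46 → go left; 26 > 25 → go right; 26 < 42 → go left; 26 < 31 → go left. Place as left child of 31.
Insert 23: 23 > 10 → go right; 23 > 19 → go right; 23 < 46 → go left; 23 < 25 → go left. Place as left child of 25.
Insert 29: 29 > 10 → go right; 29 > 19 → go right; 29 < 46 → go left; 29 > 25 → go right; 29 < 42 → go left; 29 < 31 → go left; 29 > 26 → go right. Place as right child of 26.
Insert 39: 39 > 10 → go right; 39 > 19 → go right; 39 < 46 → go left; 39 > 25 → go right; 39 < 42 → go left; 39 > 31 → go right; 39 > 35 → go right; 39 > 37 → go right. Place as right child of 37.
Insert 17: 17 > 10 → go right; 17 < 19 → go left; 17 > 12 → go right; 17 > 14 → go right. Place as right child of 14.
Insert 49: 49 > 10 → go right; 49 > 19 → go right; 49 > 46 → go right; 49 > 47 → go right. Place as right child of 47.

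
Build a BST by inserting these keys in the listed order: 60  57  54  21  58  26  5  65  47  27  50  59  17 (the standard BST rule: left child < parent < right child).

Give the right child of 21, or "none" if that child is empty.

26

Insert 60: tree is empty, so 60 becomes the root.
Insert 57: 57 < 60 → go left. Place as left child of 60.
Insert 54: 54 < 60 → go left; 54 < 57 → go left. Place as left child of 57.
Insert 21: 21 < 60 → go left; 21 < 57 → go left; 21 < 54 → go left. Place as left child of 54.
Insert 58: 58 < 60 → go left; 58 > 57 → go right. Place as right child of 57.
Insert 26: 26 < 60 → go left; 26 < 57 → go left; 26 < 54 → go left; 26 > 21 → go right. Place as right child of 21.
Insert 5: 5 < 60 → go left; 5 < 57 → go left; 5 < 54 → go left; 5 < 21 → go left. Place as left child of 21.
Insert 65: 65 > 60 → go right. Place as right child of 60.
Insert 47: 47 < 60 → go left; 47 < 57 → go left; 47 < 54 → go left; 47 > 21 → go right; 47 > 26 → go right. Place as right child of 26.
Insert 27: 27 < 60 → go left; 27 < 57 → go left; 27 < 54 → go left; 27 > 21 → go right; 27 > 26 → go right; 27 < 47 → go left. Place as left child of 47.
Insert 50: 50 < 60 → go left; 50 < 57 → go left; 50 < 54 → go left; 50 > 21 → go right; 50 > 26 → go right; 50 > 47 → go right. Place as right child of 47.
Insert 59: 59 < 60 → go left; 59 > 57 → go right; 59 > 58 → go right. Place as right child of 58.
Insert 17: 17 < 60 → go left; 17 < 57 → go left; 17 < 54 → go left; 17 < 21 → go left; 17 > 5 → go right. Place as right child of 5.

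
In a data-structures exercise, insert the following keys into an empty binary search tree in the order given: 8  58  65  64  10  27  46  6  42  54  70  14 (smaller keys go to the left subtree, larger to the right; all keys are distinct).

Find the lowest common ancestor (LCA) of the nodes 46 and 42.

46

Insert 8: tree is empty, so 8 becomes the root.
Insert 58: 58 > 8 → go right. Place as right child of 8.
Insert 65: 65 > 8 → go right; 65 > 58 → go right. Place as right child of 58.
Insert 64: 64 > 8 → go right; 64 > 58 → go right; 64 < 65 → go left. Place as left child of 65.
Insert 10: 10 > 8 → go right; 10 < 58 → go left. Place as left child of 58.
Insert 27: 27 > 8 → go right; 27 < 58 → go left; 27 > 10 → go right. Place as right child of 10.
Insert 46: 46 > 8 → go right; 46 < 58 → go left; 46 > 10 → go right; 46 > 27 → go right. Place as right child of 27.
Insert 6: 6 < 8 → go left. Place as left child of 8.
Insert 42: 42 > 8 → go right; 42 < 58 → go left; 42 > 10 → go right; 42 > 27 → go right; 42 < 46 → go left. Place as left child of 46.
Insert 54: 54 > 8 → go right; 54 < 58 → go left; 54 > 10 → go right; 54 > 27 → go right; 54 > 46 → go right. Place as right child of 46.
Insert 70: 70 > 8 → go right; 70 > 58 → go right; 70 > 65 → go right. Place as right child of 65.
Insert 14: 14 > 8 → go right; 14 < 58 → go left; 14 > 10 → go right; 14 < 27 → go left. Place as left child of 27.

Path to 46: 8 → 58 → 10 → 27 → 46
Path to 42: 8 → 58 → 10 → 27 → 46 → 42
46 lies on both paths and is an ancestor of the other node.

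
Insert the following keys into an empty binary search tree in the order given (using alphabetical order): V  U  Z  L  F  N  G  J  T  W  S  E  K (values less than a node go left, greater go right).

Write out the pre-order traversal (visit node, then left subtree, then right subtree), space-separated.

Insert V: tree is empty, so V becomes the root.
Insert U: U < V → go left. Place as left child of V.
Insert Z: Z > V → go right. Place as right child of V.
Insert L: L < V → go left; L < U → go left. Place as left child of U.
Insert F: F < V → go left; F < U → go left; F < L → go left. Place as left child of L.
Insert N: N < V → go left; N < U → go left; N > L → go right. Place as right child of L.
Insert G: G < V → go left; G < U → go left; G < L → go left; G > F → go right. Place as right child of F.
Insert J: J < V → go left; J < U → go left; J < L → go left; J > F → go right; J > G → go right. Place as right child of G.
Insert T: T < V → go left; T < U → go left; T > L → go right; T > N → go right. Place as right child of N.
Insert W: W > V → go right; W < Z → go left. Place as left child of Z.
Insert S: S < V → go left; S < U → go left; S > L → go right; S > N → go right; S < T → go left. Place as left child of T.
Insert E: E < V → go left; E < U → go left; E < L → go left; E < F → go left. Place as left child of F.
Insert K: K < V → go left; K < U → go left; K < L → go left; K > F → go right; K > G → go right; K > J → go right. Place as right child of J.

V U L F E G J K N T S Z W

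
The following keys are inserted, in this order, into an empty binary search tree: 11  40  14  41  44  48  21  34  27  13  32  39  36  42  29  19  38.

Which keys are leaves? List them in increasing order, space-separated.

Insert 11: tree is empty, so 11 becomes the root.
Insert 40: 40 > 11 → go right. Place as right child of 11.
Insert 14: 14 > 11 → go right; 14 < 40 → go left. Place as left child of 40.
Insert 41: 41 > 11 → go right; 41 > 40 → go right. Place as right child of 40.
Insert 44: 44 > 11 → go right; 44 > 40 → go right; 44 > 41 → go right. Place as right child of 41.
Insert 48: 48 > 11 → go right; 48 > 40 → go right; 48 > 41 → go right; 48 > 44 → go right. Place as right child of 44.
Insert 21: 21 > 11 → go right; 21 < 40 → go left; 21 > 14 → go right. Place as right child of 14.
Insert 34: 34 > 11 → go right; 34 < 40 → go left; 34 > 14 → go right; 34 > 21 → go right. Place as right child of 21.
Insert 27: 27 > 11 → go right; 27 < 40 → go left; 27 > 14 → go right; 27 > 21 → go right; 27 < 34 → go left. Place as left child of 34.
Insert 13: 13 > 11 → go right; 13 < 40 → go left; 13 < 14 → go left. Place as left child of 14.
Insert 32: 32 > 11 → go right; 32 < 40 → go left; 32 > 14 → go right; 32 > 21 → go right; 32 < 34 → go left; 32 > 27 → go right. Place as right child of 27.
Insert 39: 39 > 11 → go right; 39 < 40 → go left; 39 > 14 → go right; 39 > 21 → go right; 39 > 34 → go right. Place as right child of 34.
Insert 36: 36 > 11 → go right; 36 < 40 → go left; 36 > 14 → go right; 36 > 21 → go right; 36 > 34 → go right; 36 < 39 → go left. Place as left child of 39.
Insert 42: 42 > 11 → go right; 42 > 40 → go right; 42 > 41 → go right; 42 < 44 → go left. Place as left child of 44.
Insert 29: 29 > 11 → go right; 29 < 40 → go left; 29 > 14 → go right; 29 > 21 → go right; 29 < 34 → go left; 29 > 27 → go right; 29 < 32 → go left. Place as left child of 32.
Insert 19: 19 > 11 → go right; 19 < 40 → go left; 19 > 14 → go right; 19 < 21 → go left. Place as left child of 21.
Insert 38: 38 > 11 → go right; 38 < 40 → go left; 38 > 14 → go right; 38 > 21 → go right; 38 > 34 → go right; 38 < 39 → go left; 38 > 36 → go right. Place as right child of 36.

13 19 29 38 42 48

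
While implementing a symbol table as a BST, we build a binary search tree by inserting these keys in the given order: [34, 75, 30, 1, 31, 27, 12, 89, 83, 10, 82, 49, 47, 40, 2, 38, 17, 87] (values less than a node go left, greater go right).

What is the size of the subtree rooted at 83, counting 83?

Insert 34: tree is empty, so 34 becomes the root.
Insert 75: 75 > 34 → go right. Place as right child of 34.
Insert 30: 30 < 34 → go left. Place as left child of 34.
Insert 1: 1 < 34 → go left; 1 < 30 → go left. Place as left child of 30.
Insert 31: 31 < 34 → go left; 31 > 30 → go right. Place as right child of 30.
Insert 27: 27 < 34 → go left; 27 < 30 → go left; 27 > 1 → go right. Place as right child of 1.
Insert 12: 12 < 34 → go left; 12 < 30 → go left; 12 > 1 → go right; 12 < 27 → go left. Place as left child of 27.
Insert 89: 89 > 34 → go right; 89 > 75 → go right. Place as right child of 75.
Insert 83: 83 > 34 → go right; 83 > 75 → go right; 83 < 89 → go left. Place as left child of 89.
Insert 10: 10 < 34 → go left; 10 < 30 → go left; 10 > 1 → go right; 10 < 27 → go left; 10 < 12 → go left. Place as left child of 12.
Insert 82: 82 > 34 → go right; 82 > 75 → go right; 82 < 89 → go left; 82 < 83 → go left. Place as left child of 83.
Insert 49: 49 > 34 → go right; 49 < 75 → go left. Place as left child of 75.
Insert 47: 47 > 34 → go right; 47 < 75 → go left; 47 < 49 → go left. Place as left child of 49.
Insert 40: 40 > 34 → go right; 40 < 75 → go left; 40 < 49 → go left; 40 < 47 → go left. Place as left child of 47.
Insert 2: 2 < 34 → go left; 2 < 30 → go left; 2 > 1 → go right; 2 < 27 → go left; 2 < 12 → go left; 2 < 10 → go left. Place as left child of 10.
Insert 38: 38 > 34 → go right; 38 < 75 → go left; 38 < 49 → go left; 38 < 47 → go left; 38 < 40 → go left. Place as left child of 40.
Insert 17: 17 < 34 → go left; 17 < 30 → go left; 17 > 1 → go right; 17 < 27 → go left; 17 > 12 → go right. Place as right child of 12.
Insert 87: 87 > 34 → go right; 87 > 75 → go right; 87 < 89 → go left; 87 > 83 → go right. Place as right child of 83.

Subtree rooted at 83 contains: 83, 82, 87 — 3 nodes.

3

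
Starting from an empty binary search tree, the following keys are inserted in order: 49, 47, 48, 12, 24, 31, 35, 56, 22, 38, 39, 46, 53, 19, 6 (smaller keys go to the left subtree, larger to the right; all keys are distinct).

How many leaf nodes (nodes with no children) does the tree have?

5

Insert 49: tree is empty, so 49 becomes the root.
Insert 47: 47 < 49 → go left. Place as left child of 49.
Insert 48: 48 < 49 → go left; 48 > 47 → go right. Place as right child of 47.
Insert 12: 12 < 49 → go left; 12 < 47 → go left. Place as left child of 47.
Insert 24: 24 < 49 → go left; 24 < 47 → go left; 24 > 12 → go right. Place as right child of 12.
Insert 31: 31 < 49 → go left; 31 < 47 → go left; 31 > 12 → go right; 31 > 24 → go right. Place as right child of 24.
Insert 35: 35 < 49 → go left; 35 < 47 → go left; 35 > 12 → go right; 35 > 24 → go right; 35 > 31 → go right. Place as right child of 31.
Insert 56: 56 > 49 → go right. Place as right child of 49.
Insert 22: 22 < 49 → go left; 22 < 47 → go left; 22 > 12 → go right; 22 < 24 → go left. Place as left child of 24.
Insert 38: 38 < 49 → go left; 38 < 47 → go left; 38 > 12 → go right; 38 > 24 → go right; 38 > 31 → go right; 38 > 35 → go right. Place as right child of 35.
Insert 39: 39 < 49 → go left; 39 < 47 → go left; 39 > 12 → go right; 39 > 24 → go right; 39 > 31 → go right; 39 > 35 → go right; 39 > 38 → go right. Place as right child of 38.
Insert 46: 46 < 49 → go left; 46 < 47 → go left; 46 > 12 → go right; 46 > 24 → go right; 46 > 31 → go right; 46 > 35 → go right; 46 > 38 → go right; 46 > 39 → go right. Place as right child of 39.
Insert 53: 53 > 49 → go right; 53 < 56 → go left. Place as left child of 56.
Insert 19: 19 < 49 → go left; 19 < 47 → go left; 19 > 12 → go right; 19 < 24 → go left; 19 < 22 → go left. Place as left child of 22.
Insert 6: 6 < 49 → go left; 6 < 47 → go left; 6 < 12 → go left. Place as left child of 12.

Leaves: 6, 19, 46, 48, 53 — 5 in total.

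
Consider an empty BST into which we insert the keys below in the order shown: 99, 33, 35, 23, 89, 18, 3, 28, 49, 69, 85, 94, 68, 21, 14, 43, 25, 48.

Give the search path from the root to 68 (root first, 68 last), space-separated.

99 33 35 89 49 69 68

Insert 99: tree is empty, so 99 becomes the root.
Insert 33: 33 < 99 → go left. Place as left child of 99.
Insert 35: 35 < 99 → go left; 35 > 33 → go right. Place as right child of 33.
Insert 23: 23 < 99 → go left; 23 < 33 → go left. Place as left child of 33.
Insert 89: 89 < 99 → go left; 89 > 33 → go right; 89 > 35 → go right. Place as right child of 35.
Insert 18: 18 < 99 → go left; 18 < 33 → go left; 18 < 23 → go left. Place as left child of 23.
Insert 3: 3 < 99 → go left; 3 < 33 → go left; 3 < 23 → go left; 3 < 18 → go left. Place as left child of 18.
Insert 28: 28 < 99 → go left; 28 < 33 → go left; 28 > 23 → go right. Place as right child of 23.
Insert 49: 49 < 99 → go left; 49 > 33 → go right; 49 > 35 → go right; 49 < 89 → go left. Place as left child of 89.
Insert 69: 69 < 99 → go left; 69 > 33 → go right; 69 > 35 → go right; 69 < 89 → go left; 69 > 49 → go right. Place as right child of 49.
Insert 85: 85 < 99 → go left; 85 > 33 → go right; 85 > 35 → go right; 85 < 89 → go left; 85 > 49 → go right; 85 > 69 → go right. Place as right child of 69.
Insert 94: 94 < 99 → go left; 94 > 33 → go right; 94 > 35 → go right; 94 > 89 → go right. Place as right child of 89.
Insert 68: 68 < 99 → go left; 68 > 33 → go right; 68 > 35 → go right; 68 < 89 → go left; 68 > 49 → go right; 68 < 69 → go left. Place as left child of 69.
Insert 21: 21 < 99 → go left; 21 < 33 → go left; 21 < 23 → go left; 21 > 18 → go right. Place as right child of 18.
Insert 14: 14 < 99 → go left; 14 < 33 → go left; 14 < 23 → go left; 14 < 18 → go left; 14 > 3 → go right. Place as right child of 3.
Insert 43: 43 < 99 → go left; 43 > 33 → go right; 43 > 35 → go right; 43 < 89 → go left; 43 < 49 → go left. Place as left child of 49.
Insert 25: 25 < 99 → go left; 25 < 33 → go left; 25 > 23 → go right; 25 < 28 → go left. Place as left child of 28.
Insert 48: 48 < 99 → go left; 48 > 33 → go right; 48 > 35 → go right; 48 < 89 → go left; 48 < 49 → go left; 48 > 43 → go right. Place as right child of 43.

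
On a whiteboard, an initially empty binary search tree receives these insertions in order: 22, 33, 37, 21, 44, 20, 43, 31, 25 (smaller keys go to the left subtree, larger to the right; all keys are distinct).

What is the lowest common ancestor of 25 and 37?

33

22: root
33: right child of 22 (depth 1)
37: right child of 33 (depth 2)
21: left child of 22 (depth 1)
44: right child of 37 (depth 3)
20: left child of 21 (depth 2)
43: left child of 44 (depth 4)
31: left child of 33 (depth 2)
25: left child of 31 (depth 3)

Path to 25: 22 → 33 → 31 → 25
Path to 37: 22 → 33 → 37
The paths share a prefix ending at 33, then split left and right.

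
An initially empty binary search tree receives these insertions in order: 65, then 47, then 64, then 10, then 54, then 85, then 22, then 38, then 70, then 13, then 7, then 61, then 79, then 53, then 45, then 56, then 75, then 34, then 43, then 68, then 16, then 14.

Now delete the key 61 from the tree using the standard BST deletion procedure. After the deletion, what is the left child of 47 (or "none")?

10

65: root
47: left child of 65 (depth 1)
64: right child of 47 (depth 2)
10: left child of 47 (depth 2)
54: left child of 64 (depth 3)
85: right child of 65 (depth 1)
22: right child of 10 (depth 3)
38: right child of 22 (depth 4)
70: left child of 85 (depth 2)
13: left child of 22 (depth 4)
7: left child of 10 (depth 3)
61: right child of 54 (depth 4)
79: right child of 70 (depth 3)
53: left child of 54 (depth 4)
45: right child of 38 (depth 5)
56: left child of 61 (depth 5)
75: left child of 79 (depth 4)
34: left child of 38 (depth 5)
43: left child of 45 (depth 6)
68: left child of 70 (depth 3)
16: right child of 13 (depth 5)
14: left child of 16 (depth 6)

Delete 61 (at most one child — splice it out).
After deletion, 47's left child: 10.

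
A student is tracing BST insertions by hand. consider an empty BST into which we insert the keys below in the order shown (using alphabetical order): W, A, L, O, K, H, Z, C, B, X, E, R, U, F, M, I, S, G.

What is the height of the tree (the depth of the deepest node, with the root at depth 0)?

8

Resulting structure (node: left, right):
  W: L=A, R=Z
  A: L=–, R=L
  L: L=K, R=O
  O: L=M, R=R
  K: L=H, R=–
  H: L=C, R=I
  Z: L=X, R=–
  C: L=B, R=E
  B: L=–, R=–
  X: L=–, R=–
  E: L=–, R=F
  R: L=–, R=U
  U: L=S, R=–
  F: L=–, R=G
  M: L=–, R=–
  I: L=–, R=–
  S: L=–, R=–
  G: L=–, R=–

The deepest node is G at depth 8.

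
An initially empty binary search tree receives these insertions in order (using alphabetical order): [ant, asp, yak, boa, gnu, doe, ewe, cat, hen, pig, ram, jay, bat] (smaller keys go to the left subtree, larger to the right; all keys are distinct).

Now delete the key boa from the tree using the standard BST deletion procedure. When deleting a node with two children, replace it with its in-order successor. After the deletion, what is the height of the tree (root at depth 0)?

Insert ant: tree is empty, so ant becomes the root.
Insert asp: asp > ant → go right. Place as right child of ant.
Insert yak: yak > ant → go right; yak > asp → go right. Place as right child of asp.
Insert boa: boa > ant → go right; boa > asp → go right; boa < yak → go left. Place as left child of yak.
Insert gnu: gnu > ant → go right; gnu > asp → go right; gnu < yak → go left; gnu > boa → go right. Place as right child of boa.
Insert doe: doe > ant → go right; doe > asp → go right; doe < yak → go left; doe > boa → go right; doe < gnu → go left. Place as left child of gnu.
Insert ewe: ewe > ant → go right; ewe > asp → go right; ewe < yak → go left; ewe > boa → go right; ewe < gnu → go left; ewe > doe → go right. Place as right child of doe.
Insert cat: cat > ant → go right; cat > asp → go right; cat < yak → go left; cat > boa → go right; cat < gnu → go left; cat < doe → go left. Place as left child of doe.
Insert hen: hen > ant → go right; hen > asp → go right; hen < yak → go left; hen > boa → go right; hen > gnu → go right. Place as right child of gnu.
Insert pig: pig > ant → go right; pig > asp → go right; pig < yak → go left; pig > boa → go right; pig > gnu → go right; pig > hen → go right. Place as right child of hen.
Insert ram: ram > ant → go right; ram > asp → go right; ram < yak → go left; ram > boa → go right; ram > gnu → go right; ram > hen → go right; ram > pig → go right. Place as right child of pig.
Insert jay: jay > ant → go right; jay > asp → go right; jay < yak → go left; jay > boa → go right; jay > gnu → go right; jay > hen → go right; jay < pig → go left. Place as left child of pig.
Insert bat: bat > ant → go right; bat > asp → go right; bat < yak → go left; bat < boa → go left. Place as left child of boa.

Delete boa (two children — replace with in-order successor).
After deletion, deepest node is ram at depth 7.

7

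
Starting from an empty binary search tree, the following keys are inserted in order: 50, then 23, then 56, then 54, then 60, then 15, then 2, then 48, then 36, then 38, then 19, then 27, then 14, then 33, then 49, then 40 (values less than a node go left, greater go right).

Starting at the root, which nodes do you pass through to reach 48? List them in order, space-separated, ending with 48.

50 23 48

Insert 50: tree is empty, so 50 becomes the root.
Insert 23: 23 < 50 → go left. Place as left child of 50.
Insert 56: 56 > 50 → go right. Place as right child of 50.
Insert 54: 54 > 50 → go right; 54 < 56 → go left. Place as left child of 56.
Insert 60: 60 > 50 → go right; 60 > 56 → go right. Place as right child of 56.
Insert 15: 15 < 50 → go left; 15 < 23 → go left. Place as left child of 23.
Insert 2: 2 < 50 → go left; 2 < 23 → go left; 2 < 15 → go left. Place as left child of 15.
Insert 48: 48 < 50 → go left; 48 > 23 → go right. Place as right child of 23.
Insert 36: 36 < 50 → go left; 36 > 23 → go right; 36 < 48 → go left. Place as left child of 48.
Insert 38: 38 < 50 → go left; 38 > 23 → go right; 38 < 48 → go left; 38 > 36 → go right. Place as right child of 36.
Insert 19: 19 < 50 → go left; 19 < 23 → go left; 19 > 15 → go right. Place as right child of 15.
Insert 27: 27 < 50 → go left; 27 > 23 → go right; 27 < 48 → go left; 27 < 36 → go left. Place as left child of 36.
Insert 14: 14 < 50 → go left; 14 < 23 → go left; 14 < 15 → go left; 14 > 2 → go right. Place as right child of 2.
Insert 33: 33 < 50 → go left; 33 > 23 → go right; 33 < 48 → go left; 33 < 36 → go left; 33 > 27 → go right. Place as right child of 27.
Insert 49: 49 < 50 → go left; 49 > 23 → go right; 49 > 48 → go right. Place as right child of 48.
Insert 40: 40 < 50 → go left; 40 > 23 → go right; 40 < 48 → go left; 40 > 36 → go right; 40 > 38 → go right. Place as right child of 38.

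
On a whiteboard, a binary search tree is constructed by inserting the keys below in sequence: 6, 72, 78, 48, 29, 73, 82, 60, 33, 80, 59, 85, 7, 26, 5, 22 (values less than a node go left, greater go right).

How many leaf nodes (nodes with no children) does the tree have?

7

Insert 6: tree is empty, so 6 becomes the root.
Insert 72: 72 > 6 → go right. Place as right child of 6.
Insert 78: 78 > 6 → go right; 78 > 72 → go right. Place as right child of 72.
Insert 48: 48 > 6 → go right; 48 < 72 → go left. Place as left child of 72.
Insert 29: 29 > 6 → go right; 29 < 72 → go left; 29 < 48 → go left. Place as left child of 48.
Insert 73: 73 > 6 → go right; 73 > 72 → go right; 73 < 78 → go left. Place as left child of 78.
Insert 82: 82 > 6 → go right; 82 > 72 → go right; 82 > 78 → go right. Place as right child of 78.
Insert 60: 60 > 6 → go right; 60 < 72 → go left; 60 > 48 → go right. Place as right child of 48.
Insert 33: 33 > 6 → go right; 33 < 72 → go left; 33 < 48 → go left; 33 > 29 → go right. Place as right child of 29.
Insert 80: 80 > 6 → go right; 80 > 72 → go right; 80 > 78 → go right; 80 < 82 → go left. Place as left child of 82.
Insert 59: 59 > 6 → go right; 59 < 72 → go left; 59 > 48 → go right; 59 < 60 → go left. Place as left child of 60.
Insert 85: 85 > 6 → go right; 85 > 72 → go right; 85 > 78 → go right; 85 > 82 → go right. Place as right child of 82.
Insert 7: 7 > 6 → go right; 7 < 72 → go left; 7 < 48 → go left; 7 < 29 → go left. Place as left child of 29.
Insert 26: 26 > 6 → go right; 26 < 72 → go left; 26 < 48 → go left; 26 < 29 → go left; 26 > 7 → go right. Place as right child of 7.
Insert 5: 5 < 6 → go left. Place as left child of 6.
Insert 22: 22 > 6 → go right; 22 < 72 → go left; 22 < 48 → go left; 22 < 29 → go left; 22 > 7 → go right; 22 < 26 → go left. Place as left child of 26.

Leaves: 5, 22, 33, 59, 73, 80, 85 — 7 in total.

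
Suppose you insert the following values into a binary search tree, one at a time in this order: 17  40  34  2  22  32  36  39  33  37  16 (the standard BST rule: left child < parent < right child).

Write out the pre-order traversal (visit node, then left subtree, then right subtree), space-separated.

17 2 16 40 34 22 32 33 36 39 37

Insert 17: tree is empty, so 17 becomes the root.
Insert 40: 40 > 17 → go right. Place as right child of 17.
Insert 34: 34 > 17 → go right; 34 < 40 → go left. Place as left child of 40.
Insert 2: 2 < 17 → go left. Place as left child of 17.
Insert 22: 22 > 17 → go right; 22 < 40 → go left; 22 < 34 → go left. Place as left child of 34.
Insert 32: 32 > 17 → go right; 32 < 40 → go left; 32 < 34 → go left; 32 > 22 → go right. Place as right child of 22.
Insert 36: 36 > 17 → go right; 36 < 40 → go left; 36 > 34 → go right. Place as right child of 34.
Insert 39: 39 > 17 → go right; 39 < 40 → go left; 39 > 34 → go right; 39 > 36 → go right. Place as right child of 36.
Insert 33: 33 > 17 → go right; 33 < 40 → go left; 33 < 34 → go left; 33 > 22 → go right; 33 > 32 → go right. Place as right child of 32.
Insert 37: 37 > 17 → go right; 37 < 40 → go left; 37 > 34 → go right; 37 > 36 → go right; 37 < 39 → go left. Place as left child of 39.
Insert 16: 16 < 17 → go left; 16 > 2 → go right. Place as right child of 2.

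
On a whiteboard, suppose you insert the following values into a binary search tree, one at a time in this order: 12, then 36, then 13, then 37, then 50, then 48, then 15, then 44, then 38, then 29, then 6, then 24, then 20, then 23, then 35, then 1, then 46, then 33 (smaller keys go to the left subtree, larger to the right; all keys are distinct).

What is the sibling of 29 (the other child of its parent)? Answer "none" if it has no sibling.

none

12: root
36: right child of 12 (depth 1)
13: left child of 36 (depth 2)
37: right child of 36 (depth 2)
50: right child of 37 (depth 3)
48: left child of 50 (depth 4)
15: right child of 13 (depth 3)
44: left child of 48 (depth 5)
38: left child of 44 (depth 6)
29: right child of 15 (depth 4)
6: left child of 12 (depth 1)
24: left child of 29 (depth 5)
20: left child of 24 (depth 6)
23: right child of 20 (depth 7)
35: right child of 29 (depth 5)
1: left child of 6 (depth 2)
46: right child of 44 (depth 6)
33: left child of 35 (depth 6)

29's parent is 15, which has only one child.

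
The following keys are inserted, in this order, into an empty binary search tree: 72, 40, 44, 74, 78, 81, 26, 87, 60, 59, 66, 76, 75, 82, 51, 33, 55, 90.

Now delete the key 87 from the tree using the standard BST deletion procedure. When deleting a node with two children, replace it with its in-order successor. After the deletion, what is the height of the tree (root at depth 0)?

6

72: root
40: left child of 72 (depth 1)
44: right child of 40 (depth 2)
74: right child of 72 (depth 1)
78: right child of 74 (depth 2)
81: right child of 78 (depth 3)
26: left child of 40 (depth 2)
87: right child of 81 (depth 4)
60: right child of 44 (depth 3)
59: left child of 60 (depth 4)
66: right child of 60 (depth 4)
76: left child of 78 (depth 3)
75: left child of 76 (depth 4)
82: left child of 87 (depth 5)
51: left child of 59 (depth 5)
33: right child of 26 (depth 3)
55: right child of 51 (depth 6)
90: right child of 87 (depth 5)

Delete 87 (two children — replace with in-order successor).
After deletion, deepest node is 55 at depth 6.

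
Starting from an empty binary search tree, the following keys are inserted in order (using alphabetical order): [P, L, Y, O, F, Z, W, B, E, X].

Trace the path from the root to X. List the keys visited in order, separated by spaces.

P: root
L: left child of P (depth 1)
Y: right child of P (depth 1)
O: right child of L (depth 2)
F: left child of L (depth 2)
Z: right child of Y (depth 2)
W: left child of Y (depth 2)
B: left child of F (depth 3)
E: right child of B (depth 4)
X: right child of W (depth 3)

P Y W X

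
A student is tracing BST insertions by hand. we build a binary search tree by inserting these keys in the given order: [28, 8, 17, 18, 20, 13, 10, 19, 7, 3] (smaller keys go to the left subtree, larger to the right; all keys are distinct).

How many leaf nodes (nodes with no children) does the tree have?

3

Insert 28: tree is empty, so 28 becomes the root.
Insert 8: 8 < 28 → go left. Place as left child of 28.
Insert 17: 17 < 28 → go left; 17 > 8 → go right. Place as right child of 8.
Insert 18: 18 < 28 → go left; 18 > 8 → go right; 18 > 17 → go right. Place as right child of 17.
Insert 20: 20 < 28 → go left; 20 > 8 → go right; 20 > 17 → go right; 20 > 18 → go right. Place as right child of 18.
Insert 13: 13 < 28 → go left; 13 > 8 → go right; 13 < 17 → go left. Place as left child of 17.
Insert 10: 10 < 28 → go left; 10 > 8 → go right; 10 < 17 → go left; 10 < 13 → go left. Place as left child of 13.
Insert 19: 19 < 28 → go left; 19 > 8 → go right; 19 > 17 → go right; 19 > 18 → go right; 19 < 20 → go left. Place as left child of 20.
Insert 7: 7 < 28 → go left; 7 < 8 → go left. Place as left child of 8.
Insert 3: 3 < 28 → go left; 3 < 8 → go left; 3 < 7 → go left. Place as left child of 7.

Leaves: 3, 10, 19 — 3 in total.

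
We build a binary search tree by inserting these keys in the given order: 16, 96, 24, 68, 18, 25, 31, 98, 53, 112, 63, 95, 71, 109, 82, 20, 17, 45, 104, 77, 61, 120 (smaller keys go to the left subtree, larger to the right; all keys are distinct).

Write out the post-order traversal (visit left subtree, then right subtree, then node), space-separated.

16: root
96: right child of 16 (depth 1)
24: left child of 96 (depth 2)
68: right child of 24 (depth 3)
18: left child of 24 (depth 3)
25: left child of 68 (depth 4)
31: right child of 25 (depth 5)
98: right child of 96 (depth 2)
53: right child of 31 (depth 6)
112: right child of 98 (depth 3)
63: right child of 53 (depth 7)
95: right child of 68 (depth 4)
71: left child of 95 (depth 5)
109: left child of 112 (depth 4)
82: right child of 71 (depth 6)
20: right child of 18 (depth 4)
17: left child of 18 (depth 4)
45: left child of 53 (depth 7)
104: left child of 109 (depth 5)
77: left child of 82 (depth 7)
61: left child of 63 (depth 8)
120: right child of 112 (depth 4)

17 20 18 45 61 63 53 31 25 77 82 71 95 68 24 104 109 120 112 98 96 16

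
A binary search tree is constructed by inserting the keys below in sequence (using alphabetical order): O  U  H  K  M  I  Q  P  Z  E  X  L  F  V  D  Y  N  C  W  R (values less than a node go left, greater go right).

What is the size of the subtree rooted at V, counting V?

2

Insert O: tree is empty, so O becomes the root.
Insert U: U > O → go right. Place as right child of O.
Insert H: H < O → go left. Place as left child of O.
Insert K: K < O → go left; K > H → go right. Place as right child of H.
Insert M: M < O → go left; M > H → go right; M > K → go right. Place as right child of K.
Insert I: I < O → go left; I > H → go right; I < K → go left. Place as left child of K.
Insert Q: Q > O → go right; Q < U → go left. Place as left child of U.
Insert P: P > O → go right; P < U → go left; P < Q → go left. Place as left child of Q.
Insert Z: Z > O → go right; Z > U → go right. Place as right child of U.
Insert E: E < O → go left; E < H → go left. Place as left child of H.
Insert X: X > O → go right; X > U → go right; X < Z → go left. Place as left child of Z.
Insert L: L < O → go left; L > H → go right; L > K → go right; L < M → go left. Place as left child of M.
Insert F: F < O → go left; F < H → go left; F > E → go right. Place as right child of E.
Insert V: V > O → go right; V > U → go right; V < Z → go left; V < X → go left. Place as left child of X.
Insert D: D < O → go left; D < H → go left; D < E → go left. Place as left child of E.
Insert Y: Y > O → go right; Y > U → go right; Y < Z → go left; Y > X → go right. Place as right child of X.
Insert N: N < O → go left; N > H → go right; N > K → go right; N > M → go right. Place as right child of M.
Insert C: C < O → go left; C < H → go left; C < E → go left; C < D → go left. Place as left child of D.
Insert W: W > O → go right; W > U → go right; W < Z → go left; W < X → go left; W > V → go right. Place as right child of V.
Insert R: R > O → go right; R < U → go left; R > Q → go right. Place as right child of Q.

Subtree rooted at V contains: V, W — 2 nodes.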